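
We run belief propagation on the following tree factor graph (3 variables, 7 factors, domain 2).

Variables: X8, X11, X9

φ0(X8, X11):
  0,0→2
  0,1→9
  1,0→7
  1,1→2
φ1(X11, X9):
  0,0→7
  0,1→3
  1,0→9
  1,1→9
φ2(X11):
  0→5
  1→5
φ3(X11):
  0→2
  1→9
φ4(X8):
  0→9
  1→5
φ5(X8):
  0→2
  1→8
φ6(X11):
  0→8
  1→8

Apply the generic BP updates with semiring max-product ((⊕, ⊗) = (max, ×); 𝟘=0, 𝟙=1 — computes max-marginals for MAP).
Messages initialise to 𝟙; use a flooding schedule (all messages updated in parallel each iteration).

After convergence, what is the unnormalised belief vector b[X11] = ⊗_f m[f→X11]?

b[X11] = [156800, 524880]

init: all messages = 𝟙 over 2 values
r1 m[φ0→X8] = [9, 7]
r1 m[φ0→X11] = [7, 9]
r1 m[φ1→X11] = [7, 9]
r1 m[φ1→X9] = [9, 9]
r1 m[φ2→X11] = [5, 5]
r1 m[φ3→X11] = [2, 9]
r1 m[φ4→X8] = [9, 5]
r1 m[φ5→X8] = [2, 8]
r1 m[φ6→X11] = [8, 8]
r1 m[X8→φ0] = [1, 1]
r1 m[X8→φ4] = [1, 1]
r1 m[X8→φ5] = [1, 1]
r1 m[X11→φ0] = [1, 1]
r1 m[X11→φ1] = [1, 1]
r1 m[X11→φ2] = [1, 1]
r1 m[X11→φ3] = [1, 1]
r1 m[X11→φ6] = [1, 1]
r1 m[X9→φ1] = [1, 1]
r2 m[φ0→X8] = [9, 7]
r2 m[φ0→X11] = [7, 9]
r2 m[φ1→X11] = [7, 9]
r2 m[φ1→X9] = [9, 9]
r2 m[φ2→X11] = [5, 5]
r2 m[φ3→X11] = [2, 9]
r2 m[φ4→X8] = [9, 5]
r2 m[φ5→X8] = [2, 8]
r2 m[φ6→X11] = [8, 8]
r2 m[X8→φ0] = [18, 40]
r2 m[X8→φ4] = [18, 56]
r2 m[X8→φ5] = [81, 35]
r2 m[X11→φ0] = [560, 3240]
r2 m[X11→φ1] = [560, 3240]
r2 m[X11→φ2] = [784, 5832]
r2 m[X11→φ3] = [1960, 3240]
r2 m[X11→φ6] = [490, 3645]
r2 m[X9→φ1] = [1, 1]
r3 m[φ0→X8] = [29160, 6480]
r3 m[φ0→X11] = [280, 162]
r3 m[φ1→X11] = [7, 9]
r3 m[φ1→X9] = [29160, 29160]
r3 m[φ2→X11] = [5, 5]
r3 m[φ3→X11] = [2, 9]
r3 m[φ4→X8] = [9, 5]
r3 m[φ5→X8] = [2, 8]
r3 m[φ6→X11] = [8, 8]
r3 m[X8→φ0] = [18, 40]
r3 m[X8→φ4] = [18, 56]
r3 m[X8→φ5] = [81, 35]
r3 m[X11→φ0] = [560, 3240]
r3 m[X11→φ1] = [560, 3240]
r3 m[X11→φ2] = [784, 5832]
r3 m[X11→φ3] = [1960, 3240]
r3 m[X11→φ6] = [490, 3645]
r3 m[X9→φ1] = [1, 1]
r4 m[φ0→X8] = [29160, 6480]
r4 m[φ0→X11] = [280, 162]
r4 m[φ1→X11] = [7, 9]
r4 m[φ1→X9] = [29160, 29160]
r4 m[φ2→X11] = [5, 5]
r4 m[φ3→X11] = [2, 9]
r4 m[φ4→X8] = [9, 5]
r4 m[φ5→X8] = [2, 8]
r4 m[φ6→X11] = [8, 8]
r4 m[X8→φ0] = [18, 40]
r4 m[X8→φ4] = [58320, 51840]
r4 m[X8→φ5] = [262440, 32400]
r4 m[X11→φ0] = [560, 3240]
r4 m[X11→φ1] = [22400, 58320]
r4 m[X11→φ2] = [31360, 104976]
r4 m[X11→φ3] = [78400, 58320]
r4 m[X11→φ6] = [19600, 65610]
r4 m[X9→φ1] = [1, 1]
r5 m[φ0→X8] = [29160, 6480]
r5 m[φ0→X11] = [280, 162]
r5 m[φ1→X11] = [7, 9]
r5 m[φ1→X9] = [524880, 524880]
r5 m[φ2→X11] = [5, 5]
r5 m[φ3→X11] = [2, 9]
r5 m[φ4→X8] = [9, 5]
r5 m[φ5→X8] = [2, 8]
r5 m[φ6→X11] = [8, 8]
r5 m[X8→φ0] = [18, 40]
r5 m[X8→φ4] = [58320, 51840]
r5 m[X8→φ5] = [262440, 32400]
r5 m[X11→φ0] = [560, 3240]
r5 m[X11→φ1] = [22400, 58320]
r5 m[X11→φ2] = [31360, 104976]
r5 m[X11→φ3] = [78400, 58320]
r5 m[X11→φ6] = [19600, 65610]
r5 m[X9→φ1] = [1, 1]
r6 m[φ0→X8] = [29160, 6480]
r6 m[φ0→X11] = [280, 162]
r6 m[φ1→X11] = [7, 9]
r6 m[φ1→X9] = [524880, 524880]
r6 m[φ2→X11] = [5, 5]
r6 m[φ3→X11] = [2, 9]
r6 m[φ4→X8] = [9, 5]
r6 m[φ5→X8] = [2, 8]
r6 m[φ6→X11] = [8, 8]
r6 m[X8→φ0] = [18, 40]
r6 m[X8→φ4] = [58320, 51840]
r6 m[X8→φ5] = [262440, 32400]
r6 m[X11→φ0] = [560, 3240]
r6 m[X11→φ1] = [22400, 58320]
r6 m[X11→φ2] = [31360, 104976]
r6 m[X11→φ3] = [78400, 58320]
r6 m[X11→φ6] = [19600, 65610]
r6 m[X9→φ1] = [1, 1]
fixed point reached at round 6
b[X11] = ⊗ incoming = [156800, 524880]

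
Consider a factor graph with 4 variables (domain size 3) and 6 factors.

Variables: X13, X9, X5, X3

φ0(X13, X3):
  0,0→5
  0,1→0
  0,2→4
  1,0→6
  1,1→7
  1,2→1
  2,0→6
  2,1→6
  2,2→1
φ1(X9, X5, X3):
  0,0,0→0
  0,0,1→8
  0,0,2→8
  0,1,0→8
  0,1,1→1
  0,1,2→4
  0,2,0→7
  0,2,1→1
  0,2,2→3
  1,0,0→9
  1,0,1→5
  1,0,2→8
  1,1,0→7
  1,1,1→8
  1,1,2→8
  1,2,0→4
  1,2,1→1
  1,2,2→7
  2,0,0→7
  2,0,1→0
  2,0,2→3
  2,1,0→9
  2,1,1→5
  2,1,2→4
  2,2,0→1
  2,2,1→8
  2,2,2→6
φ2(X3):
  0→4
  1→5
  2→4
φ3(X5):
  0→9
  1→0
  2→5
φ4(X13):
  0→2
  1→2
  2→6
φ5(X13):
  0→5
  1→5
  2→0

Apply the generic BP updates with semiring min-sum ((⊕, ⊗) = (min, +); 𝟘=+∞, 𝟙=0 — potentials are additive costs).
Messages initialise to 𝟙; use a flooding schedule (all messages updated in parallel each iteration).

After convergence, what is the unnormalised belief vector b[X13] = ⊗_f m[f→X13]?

b[X13] = [13, 16, 15]

init: all messages = 𝟙 over 3 values
r1 m[φ0→X13] = [0, 1, 1]
r1 m[φ0→X3] = [5, 0, 1]
r1 m[φ1→X9] = [0, 1, 0]
r1 m[φ1→X5] = [0, 1, 1]
r1 m[φ1→X3] = [0, 0, 3]
r1 m[φ2→X3] = [4, 5, 4]
r1 m[φ3→X5] = [9, 0, 5]
r1 m[φ4→X13] = [2, 2, 6]
r1 m[φ5→X13] = [5, 5, 0]
r1 m[X13→φ0] = [0, 0, 0]
r1 m[X13→φ4] = [0, 0, 0]
r1 m[X13→φ5] = [0, 0, 0]
r1 m[X9→φ1] = [0, 0, 0]
r1 m[X5→φ1] = [0, 0, 0]
r1 m[X5→φ3] = [0, 0, 0]
r1 m[X3→φ0] = [0, 0, 0]
r1 m[X3→φ1] = [0, 0, 0]
r1 m[X3→φ2] = [0, 0, 0]
r2 m[φ0→X13] = [0, 1, 1]
r2 m[φ0→X3] = [5, 0, 1]
r2 m[φ1→X9] = [0, 1, 0]
r2 m[φ1→X5] = [0, 1, 1]
r2 m[φ1→X3] = [0, 0, 3]
r2 m[φ2→X3] = [4, 5, 4]
r2 m[φ3→X5] = [9, 0, 5]
r2 m[φ4→X13] = [2, 2, 6]
r2 m[φ5→X13] = [5, 5, 0]
r2 m[X13→φ0] = [7, 7, 6]
r2 m[X13→φ4] = [5, 6, 1]
r2 m[X13→φ5] = [2, 3, 7]
r2 m[X9→φ1] = [0, 0, 0]
r2 m[X5→φ1] = [9, 0, 5]
r2 m[X5→φ3] = [0, 1, 1]
r2 m[X3→φ0] = [4, 5, 7]
r2 m[X3→φ1] = [9, 5, 5]
r2 m[X3→φ2] = [5, 0, 4]
r3 m[φ0→X13] = [5, 8, 8]
r3 m[φ0→X3] = [12, 7, 7]
r3 m[φ1→X9] = [6, 11, 9]
r3 m[φ1→X5] = [5, 6, 6]
r3 m[φ1→X3] = [6, 1, 4]
r3 m[φ2→X3] = [4, 5, 4]
r3 m[φ3→X5] = [9, 0, 5]
r3 m[φ4→X13] = [2, 2, 6]
r3 m[φ5→X13] = [5, 5, 0]
r3 m[X13→φ0] = [7, 7, 6]
r3 m[X13→φ4] = [5, 6, 1]
r3 m[X13→φ5] = [2, 3, 7]
r3 m[X9→φ1] = [0, 0, 0]
r3 m[X5→φ1] = [9, 0, 5]
r3 m[X5→φ3] = [0, 1, 1]
r3 m[X3→φ0] = [4, 5, 7]
r3 m[X3→φ1] = [9, 5, 5]
r3 m[X3→φ2] = [5, 0, 4]
r4 m[φ0→X13] = [5, 8, 8]
r4 m[φ0→X3] = [12, 7, 7]
r4 m[φ1→X9] = [6, 11, 9]
r4 m[φ1→X5] = [5, 6, 6]
r4 m[φ1→X3] = [6, 1, 4]
r4 m[φ2→X3] = [4, 5, 4]
r4 m[φ3→X5] = [9, 0, 5]
r4 m[φ4→X13] = [2, 2, 6]
r4 m[φ5→X13] = [5, 5, 0]
r4 m[X13→φ0] = [7, 7, 6]
r4 m[X13→φ4] = [10, 13, 8]
r4 m[X13→φ5] = [7, 10, 14]
r4 m[X9→φ1] = [0, 0, 0]
r4 m[X5→φ1] = [9, 0, 5]
r4 m[X5→φ3] = [5, 6, 6]
r4 m[X3→φ0] = [10, 6, 8]
r4 m[X3→φ1] = [16, 12, 11]
r4 m[X3→φ2] = [18, 8, 11]
r5 m[φ0→X13] = [6, 9, 9]
r5 m[φ0→X3] = [12, 7, 7]
r5 m[φ1→X9] = [13, 18, 15]
r5 m[φ1→X5] = [12, 13, 13]
r5 m[φ1→X3] = [6, 1, 4]
r5 m[φ2→X3] = [4, 5, 4]
r5 m[φ3→X5] = [9, 0, 5]
r5 m[φ4→X13] = [2, 2, 6]
r5 m[φ5→X13] = [5, 5, 0]
r5 m[X13→φ0] = [7, 7, 6]
r5 m[X13→φ4] = [10, 13, 8]
r5 m[X13→φ5] = [7, 10, 14]
r5 m[X9→φ1] = [0, 0, 0]
r5 m[X5→φ1] = [9, 0, 5]
r5 m[X5→φ3] = [5, 6, 6]
r5 m[X3→φ0] = [10, 6, 8]
r5 m[X3→φ1] = [16, 12, 11]
r5 m[X3→φ2] = [18, 8, 11]
r6 m[φ0→X13] = [6, 9, 9]
r6 m[φ0→X3] = [12, 7, 7]
r6 m[φ1→X9] = [13, 18, 15]
r6 m[φ1→X5] = [12, 13, 13]
r6 m[φ1→X3] = [6, 1, 4]
r6 m[φ2→X3] = [4, 5, 4]
r6 m[φ3→X5] = [9, 0, 5]
r6 m[φ4→X13] = [2, 2, 6]
r6 m[φ5→X13] = [5, 5, 0]
r6 m[X13→φ0] = [7, 7, 6]
r6 m[X13→φ4] = [11, 14, 9]
r6 m[X13→φ5] = [8, 11, 15]
r6 m[X9→φ1] = [0, 0, 0]
r6 m[X5→φ1] = [9, 0, 5]
r6 m[X5→φ3] = [12, 13, 13]
r6 m[X3→φ0] = [10, 6, 8]
r6 m[X3→φ1] = [16, 12, 11]
r6 m[X3→φ2] = [18, 8, 11]
r7 m[φ0→X13] = [6, 9, 9]
r7 m[φ0→X3] = [12, 7, 7]
r7 m[φ1→X9] = [13, 18, 15]
r7 m[φ1→X5] = [12, 13, 13]
r7 m[φ1→X3] = [6, 1, 4]
r7 m[φ2→X3] = [4, 5, 4]
r7 m[φ3→X5] = [9, 0, 5]
r7 m[φ4→X13] = [2, 2, 6]
r7 m[φ5→X13] = [5, 5, 0]
r7 m[X13→φ0] = [7, 7, 6]
r7 m[X13→φ4] = [11, 14, 9]
r7 m[X13→φ5] = [8, 11, 15]
r7 m[X9→φ1] = [0, 0, 0]
r7 m[X5→φ1] = [9, 0, 5]
r7 m[X5→φ3] = [12, 13, 13]
r7 m[X3→φ0] = [10, 6, 8]
r7 m[X3→φ1] = [16, 12, 11]
r7 m[X3→φ2] = [18, 8, 11]
fixed point reached at round 7
b[X13] = ⊗ incoming = [13, 16, 15]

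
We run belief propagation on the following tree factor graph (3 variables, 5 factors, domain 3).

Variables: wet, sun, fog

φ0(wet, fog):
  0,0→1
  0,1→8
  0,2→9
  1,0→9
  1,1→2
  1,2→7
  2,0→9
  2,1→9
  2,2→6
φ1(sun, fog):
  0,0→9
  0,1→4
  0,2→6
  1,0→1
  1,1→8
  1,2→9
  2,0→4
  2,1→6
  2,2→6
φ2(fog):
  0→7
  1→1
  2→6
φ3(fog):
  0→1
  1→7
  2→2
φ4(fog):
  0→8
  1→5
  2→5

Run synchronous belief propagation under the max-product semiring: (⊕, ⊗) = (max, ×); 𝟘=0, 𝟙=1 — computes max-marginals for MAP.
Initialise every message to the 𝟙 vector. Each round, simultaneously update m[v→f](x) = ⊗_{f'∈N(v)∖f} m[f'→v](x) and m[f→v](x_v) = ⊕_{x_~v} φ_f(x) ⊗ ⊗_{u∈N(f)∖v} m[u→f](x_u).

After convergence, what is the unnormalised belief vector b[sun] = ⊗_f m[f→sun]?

b[sun] = [4536, 4860, 3240]

init: all messages = 𝟙 over 3 values
r1 m[φ0→wet] = [9, 9, 9]
r1 m[φ0→fog] = [9, 9, 9]
r1 m[φ1→sun] = [9, 9, 6]
r1 m[φ1→fog] = [9, 8, 9]
r1 m[φ2→fog] = [7, 1, 6]
r1 m[φ3→fog] = [1, 7, 2]
r1 m[φ4→fog] = [8, 5, 5]
r1 m[wet→φ0] = [1, 1, 1]
r1 m[sun→φ1] = [1, 1, 1]
r1 m[fog→φ0] = [1, 1, 1]
r1 m[fog→φ1] = [1, 1, 1]
r1 m[fog→φ2] = [1, 1, 1]
r1 m[fog→φ3] = [1, 1, 1]
r1 m[fog→φ4] = [1, 1, 1]
r2 m[φ0→wet] = [9, 9, 9]
r2 m[φ0→fog] = [9, 9, 9]
r2 m[φ1→sun] = [9, 9, 6]
r2 m[φ1→fog] = [9, 8, 9]
r2 m[φ2→fog] = [7, 1, 6]
r2 m[φ3→fog] = [1, 7, 2]
r2 m[φ4→fog] = [8, 5, 5]
r2 m[wet→φ0] = [1, 1, 1]
r2 m[sun→φ1] = [1, 1, 1]
r2 m[fog→φ0] = [504, 280, 540]
r2 m[fog→φ1] = [504, 315, 540]
r2 m[fog→φ2] = [648, 2520, 810]
r2 m[fog→φ3] = [4536, 360, 2430]
r2 m[fog→φ4] = [567, 504, 972]
r3 m[φ0→wet] = [4860, 4536, 4536]
r3 m[φ0→fog] = [9, 9, 9]
r3 m[φ1→sun] = [4536, 4860, 3240]
r3 m[φ1→fog] = [9, 8, 9]
r3 m[φ2→fog] = [7, 1, 6]
r3 m[φ3→fog] = [1, 7, 2]
r3 m[φ4→fog] = [8, 5, 5]
r3 m[wet→φ0] = [1, 1, 1]
r3 m[sun→φ1] = [1, 1, 1]
r3 m[fog→φ0] = [504, 280, 540]
r3 m[fog→φ1] = [504, 315, 540]
r3 m[fog→φ2] = [648, 2520, 810]
r3 m[fog→φ3] = [4536, 360, 2430]
r3 m[fog→φ4] = [567, 504, 972]
r4 m[φ0→wet] = [4860, 4536, 4536]
r4 m[φ0→fog] = [9, 9, 9]
r4 m[φ1→sun] = [4536, 4860, 3240]
r4 m[φ1→fog] = [9, 8, 9]
r4 m[φ2→fog] = [7, 1, 6]
r4 m[φ3→fog] = [1, 7, 2]
r4 m[φ4→fog] = [8, 5, 5]
r4 m[wet→φ0] = [1, 1, 1]
r4 m[sun→φ1] = [1, 1, 1]
r4 m[fog→φ0] = [504, 280, 540]
r4 m[fog→φ1] = [504, 315, 540]
r4 m[fog→φ2] = [648, 2520, 810]
r4 m[fog→φ3] = [4536, 360, 2430]
r4 m[fog→φ4] = [567, 504, 972]
fixed point reached at round 4
b[sun] = ⊗ incoming = [4536, 4860, 3240]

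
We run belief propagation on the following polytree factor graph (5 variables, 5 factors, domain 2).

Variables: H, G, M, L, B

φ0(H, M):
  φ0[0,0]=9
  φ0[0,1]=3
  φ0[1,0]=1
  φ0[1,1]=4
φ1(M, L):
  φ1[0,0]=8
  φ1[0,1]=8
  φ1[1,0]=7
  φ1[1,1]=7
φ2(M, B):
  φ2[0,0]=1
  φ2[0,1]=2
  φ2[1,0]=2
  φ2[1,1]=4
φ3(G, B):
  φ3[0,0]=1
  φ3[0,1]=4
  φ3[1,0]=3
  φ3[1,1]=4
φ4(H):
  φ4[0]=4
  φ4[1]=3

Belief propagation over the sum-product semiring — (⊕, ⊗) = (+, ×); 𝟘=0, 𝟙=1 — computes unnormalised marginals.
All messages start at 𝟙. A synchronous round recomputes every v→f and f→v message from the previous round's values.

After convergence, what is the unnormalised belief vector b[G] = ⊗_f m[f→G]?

b[G] = [11664, 14256]

init: all messages = 𝟙 over 2 values
r1 m[φ0→H] = [12, 5]
r1 m[φ0→M] = [10, 7]
r1 m[φ1→M] = [16, 14]
r1 m[φ1→L] = [15, 15]
r1 m[φ2→M] = [3, 6]
r1 m[φ2→B] = [3, 6]
r1 m[φ3→G] = [5, 7]
r1 m[φ3→B] = [4, 8]
r1 m[φ4→H] = [4, 3]
r1 m[H→φ0] = [1, 1]
r1 m[H→φ4] = [1, 1]
r1 m[G→φ3] = [1, 1]
r1 m[M→φ0] = [1, 1]
r1 m[M→φ1] = [1, 1]
r1 m[M→φ2] = [1, 1]
r1 m[L→φ1] = [1, 1]
r1 m[B→φ2] = [1, 1]
r1 m[B→φ3] = [1, 1]
r2 m[φ0→H] = [12, 5]
r2 m[φ0→M] = [10, 7]
r2 m[φ1→M] = [16, 14]
r2 m[φ1→L] = [15, 15]
r2 m[φ2→M] = [3, 6]
r2 m[φ2→B] = [3, 6]
r2 m[φ3→G] = [5, 7]
r2 m[φ3→B] = [4, 8]
r2 m[φ4→H] = [4, 3]
r2 m[H→φ0] = [4, 3]
r2 m[H→φ4] = [12, 5]
r2 m[G→φ3] = [1, 1]
r2 m[M→φ0] = [48, 84]
r2 m[M→φ1] = [30, 42]
r2 m[M→φ2] = [160, 98]
r2 m[L→φ1] = [1, 1]
r2 m[B→φ2] = [4, 8]
r2 m[B→φ3] = [3, 6]
r3 m[φ0→H] = [684, 384]
r3 m[φ0→M] = [39, 24]
r3 m[φ1→M] = [16, 14]
r3 m[φ1→L] = [534, 534]
r3 m[φ2→M] = [20, 40]
r3 m[φ2→B] = [356, 712]
r3 m[φ3→G] = [27, 33]
r3 m[φ3→B] = [4, 8]
r3 m[φ4→H] = [4, 3]
r3 m[H→φ0] = [4, 3]
r3 m[H→φ4] = [12, 5]
r3 m[G→φ3] = [1, 1]
r3 m[M→φ0] = [48, 84]
r3 m[M→φ1] = [30, 42]
r3 m[M→φ2] = [160, 98]
r3 m[L→φ1] = [1, 1]
r3 m[B→φ2] = [4, 8]
r3 m[B→φ3] = [3, 6]
r4 m[φ0→H] = [684, 384]
r4 m[φ0→M] = [39, 24]
r4 m[φ1→M] = [16, 14]
r4 m[φ1→L] = [534, 534]
r4 m[φ2→M] = [20, 40]
r4 m[φ2→B] = [356, 712]
r4 m[φ3→G] = [27, 33]
r4 m[φ3→B] = [4, 8]
r4 m[φ4→H] = [4, 3]
r4 m[H→φ0] = [4, 3]
r4 m[H→φ4] = [684, 384]
r4 m[G→φ3] = [1, 1]
r4 m[M→φ0] = [320, 560]
r4 m[M→φ1] = [780, 960]
r4 m[M→φ2] = [624, 336]
r4 m[L→φ1] = [1, 1]
r4 m[B→φ2] = [4, 8]
r4 m[B→φ3] = [356, 712]
r5 m[φ0→H] = [4560, 2560]
r5 m[φ0→M] = [39, 24]
r5 m[φ1→M] = [16, 14]
r5 m[φ1→L] = [12960, 12960]
r5 m[φ2→M] = [20, 40]
r5 m[φ2→B] = [1296, 2592]
r5 m[φ3→G] = [3204, 3916]
r5 m[φ3→B] = [4, 8]
r5 m[φ4→H] = [4, 3]
r5 m[H→φ0] = [4, 3]
r5 m[H→φ4] = [684, 384]
r5 m[G→φ3] = [1, 1]
r5 m[M→φ0] = [320, 560]
r5 m[M→φ1] = [780, 960]
r5 m[M→φ2] = [624, 336]
r5 m[L→φ1] = [1, 1]
r5 m[B→φ2] = [4, 8]
r5 m[B→φ3] = [356, 712]
r6 m[φ0→H] = [4560, 2560]
r6 m[φ0→M] = [39, 24]
r6 m[φ1→M] = [16, 14]
r6 m[φ1→L] = [12960, 12960]
r6 m[φ2→M] = [20, 40]
r6 m[φ2→B] = [1296, 2592]
r6 m[φ3→G] = [3204, 3916]
r6 m[φ3→B] = [4, 8]
r6 m[φ4→H] = [4, 3]
r6 m[H→φ0] = [4, 3]
r6 m[H→φ4] = [4560, 2560]
r6 m[G→φ3] = [1, 1]
r6 m[M→φ0] = [320, 560]
r6 m[M→φ1] = [780, 960]
r6 m[M→φ2] = [624, 336]
r6 m[L→φ1] = [1, 1]
r6 m[B→φ2] = [4, 8]
r6 m[B→φ3] = [1296, 2592]
r7 m[φ0→H] = [4560, 2560]
r7 m[φ0→M] = [39, 24]
r7 m[φ1→M] = [16, 14]
r7 m[φ1→L] = [12960, 12960]
r7 m[φ2→M] = [20, 40]
r7 m[φ2→B] = [1296, 2592]
r7 m[φ3→G] = [11664, 14256]
r7 m[φ3→B] = [4, 8]
r7 m[φ4→H] = [4, 3]
r7 m[H→φ0] = [4, 3]
r7 m[H→φ4] = [4560, 2560]
r7 m[G→φ3] = [1, 1]
r7 m[M→φ0] = [320, 560]
r7 m[M→φ1] = [780, 960]
r7 m[M→φ2] = [624, 336]
r7 m[L→φ1] = [1, 1]
r7 m[B→φ2] = [4, 8]
r7 m[B→φ3] = [1296, 2592]
r8 m[φ0→H] = [4560, 2560]
r8 m[φ0→M] = [39, 24]
r8 m[φ1→M] = [16, 14]
r8 m[φ1→L] = [12960, 12960]
r8 m[φ2→M] = [20, 40]
r8 m[φ2→B] = [1296, 2592]
r8 m[φ3→G] = [11664, 14256]
r8 m[φ3→B] = [4, 8]
r8 m[φ4→H] = [4, 3]
r8 m[H→φ0] = [4, 3]
r8 m[H→φ4] = [4560, 2560]
r8 m[G→φ3] = [1, 1]
r8 m[M→φ0] = [320, 560]
r8 m[M→φ1] = [780, 960]
r8 m[M→φ2] = [624, 336]
r8 m[L→φ1] = [1, 1]
r8 m[B→φ2] = [4, 8]
r8 m[B→φ3] = [1296, 2592]
fixed point reached at round 8
b[G] = ⊗ incoming = [11664, 14256]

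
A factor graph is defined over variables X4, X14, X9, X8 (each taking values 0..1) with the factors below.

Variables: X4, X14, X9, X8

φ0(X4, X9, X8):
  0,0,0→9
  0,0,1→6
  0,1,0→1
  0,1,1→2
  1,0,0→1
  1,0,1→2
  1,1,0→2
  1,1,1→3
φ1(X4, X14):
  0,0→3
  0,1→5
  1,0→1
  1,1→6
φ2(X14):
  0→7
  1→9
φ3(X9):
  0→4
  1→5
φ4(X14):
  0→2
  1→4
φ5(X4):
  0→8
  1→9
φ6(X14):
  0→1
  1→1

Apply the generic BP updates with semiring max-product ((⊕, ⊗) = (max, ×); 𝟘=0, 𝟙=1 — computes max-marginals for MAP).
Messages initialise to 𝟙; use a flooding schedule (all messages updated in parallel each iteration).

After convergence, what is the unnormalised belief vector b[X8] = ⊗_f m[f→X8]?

init: all messages = 𝟙 over 2 values
r1 m[φ0→X4] = [9, 3]
r1 m[φ0→X9] = [9, 3]
r1 m[φ0→X8] = [9, 6]
r1 m[φ1→X4] = [5, 6]
r1 m[φ1→X14] = [3, 6]
r1 m[φ2→X14] = [7, 9]
r1 m[φ3→X9] = [4, 5]
r1 m[φ4→X14] = [2, 4]
r1 m[φ5→X4] = [8, 9]
r1 m[φ6→X14] = [1, 1]
r1 m[X4→φ0] = [1, 1]
r1 m[X4→φ1] = [1, 1]
r1 m[X4→φ5] = [1, 1]
r1 m[X14→φ1] = [1, 1]
r1 m[X14→φ2] = [1, 1]
r1 m[X14→φ4] = [1, 1]
r1 m[X14→φ6] = [1, 1]
r1 m[X9→φ0] = [1, 1]
r1 m[X9→φ3] = [1, 1]
r1 m[X8→φ0] = [1, 1]
r2 m[φ0→X4] = [9, 3]
r2 m[φ0→X9] = [9, 3]
r2 m[φ0→X8] = [9, 6]
r2 m[φ1→X4] = [5, 6]
r2 m[φ1→X14] = [3, 6]
r2 m[φ2→X14] = [7, 9]
r2 m[φ3→X9] = [4, 5]
r2 m[φ4→X14] = [2, 4]
r2 m[φ5→X4] = [8, 9]
r2 m[φ6→X14] = [1, 1]
r2 m[X4→φ0] = [40, 54]
r2 m[X4→φ1] = [72, 27]
r2 m[X4→φ5] = [45, 18]
r2 m[X14→φ1] = [14, 36]
r2 m[X14→φ2] = [6, 24]
r2 m[X14→φ4] = [21, 54]
r2 m[X14→φ6] = [42, 216]
r2 m[X9→φ0] = [4, 5]
r2 m[X9→φ3] = [9, 3]
r2 m[X8→φ0] = [1, 1]
r3 m[φ0→X4] = [36, 15]
r3 m[φ0→X9] = [360, 162]
r3 m[φ0→X8] = [1440, 960]
r3 m[φ1→X4] = [180, 216]
r3 m[φ1→X14] = [216, 360]
r3 m[φ2→X14] = [7, 9]
r3 m[φ3→X9] = [4, 5]
r3 m[φ4→X14] = [2, 4]
r3 m[φ5→X4] = [8, 9]
r3 m[φ6→X14] = [1, 1]
r3 m[X4→φ0] = [40, 54]
r3 m[X4→φ1] = [72, 27]
r3 m[X4→φ5] = [45, 18]
r3 m[X14→φ1] = [14, 36]
r3 m[X14→φ2] = [6, 24]
r3 m[X14→φ4] = [21, 54]
r3 m[X14→φ6] = [42, 216]
r3 m[X9→φ0] = [4, 5]
r3 m[X9→φ3] = [9, 3]
r3 m[X8→φ0] = [1, 1]
r4 m[φ0→X4] = [36, 15]
r4 m[φ0→X9] = [360, 162]
r4 m[φ0→X8] = [1440, 960]
r4 m[φ1→X4] = [180, 216]
r4 m[φ1→X14] = [216, 360]
r4 m[φ2→X14] = [7, 9]
r4 m[φ3→X9] = [4, 5]
r4 m[φ4→X14] = [2, 4]
r4 m[φ5→X4] = [8, 9]
r4 m[φ6→X14] = [1, 1]
r4 m[X4→φ0] = [1440, 1944]
r4 m[X4→φ1] = [288, 135]
r4 m[X4→φ5] = [6480, 3240]
r4 m[X14→φ1] = [14, 36]
r4 m[X14→φ2] = [432, 1440]
r4 m[X14→φ4] = [1512, 3240]
r4 m[X14→φ6] = [3024, 12960]
r4 m[X9→φ0] = [4, 5]
r4 m[X9→φ3] = [360, 162]
r4 m[X8→φ0] = [1, 1]
r5 m[φ0→X4] = [36, 15]
r5 m[φ0→X9] = [12960, 5832]
r5 m[φ0→X8] = [51840, 34560]
r5 m[φ1→X4] = [180, 216]
r5 m[φ1→X14] = [864, 1440]
r5 m[φ2→X14] = [7, 9]
r5 m[φ3→X9] = [4, 5]
r5 m[φ4→X14] = [2, 4]
r5 m[φ5→X4] = [8, 9]
r5 m[φ6→X14] = [1, 1]
r5 m[X4→φ0] = [1440, 1944]
r5 m[X4→φ1] = [288, 135]
r5 m[X4→φ5] = [6480, 3240]
r5 m[X14→φ1] = [14, 36]
r5 m[X14→φ2] = [432, 1440]
r5 m[X14→φ4] = [1512, 3240]
r5 m[X14→φ6] = [3024, 12960]
r5 m[X9→φ0] = [4, 5]
r5 m[X9→φ3] = [360, 162]
r5 m[X8→φ0] = [1, 1]
r6 m[φ0→X4] = [36, 15]
r6 m[φ0→X9] = [12960, 5832]
r6 m[φ0→X8] = [51840, 34560]
r6 m[φ1→X4] = [180, 216]
r6 m[φ1→X14] = [864, 1440]
r6 m[φ2→X14] = [7, 9]
r6 m[φ3→X9] = [4, 5]
r6 m[φ4→X14] = [2, 4]
r6 m[φ5→X4] = [8, 9]
r6 m[φ6→X14] = [1, 1]
r6 m[X4→φ0] = [1440, 1944]
r6 m[X4→φ1] = [288, 135]
r6 m[X4→φ5] = [6480, 3240]
r6 m[X14→φ1] = [14, 36]
r6 m[X14→φ2] = [1728, 5760]
r6 m[X14→φ4] = [6048, 12960]
r6 m[X14→φ6] = [12096, 51840]
r6 m[X9→φ0] = [4, 5]
r6 m[X9→φ3] = [12960, 5832]
r6 m[X8→φ0] = [1, 1]
r7 m[φ0→X4] = [36, 15]
r7 m[φ0→X9] = [12960, 5832]
r7 m[φ0→X8] = [51840, 34560]
r7 m[φ1→X4] = [180, 216]
r7 m[φ1→X14] = [864, 1440]
r7 m[φ2→X14] = [7, 9]
r7 m[φ3→X9] = [4, 5]
r7 m[φ4→X14] = [2, 4]
r7 m[φ5→X4] = [8, 9]
r7 m[φ6→X14] = [1, 1]
r7 m[X4→φ0] = [1440, 1944]
r7 m[X4→φ1] = [288, 135]
r7 m[X4→φ5] = [6480, 3240]
r7 m[X14→φ1] = [14, 36]
r7 m[X14→φ2] = [1728, 5760]
r7 m[X14→φ4] = [6048, 12960]
r7 m[X14→φ6] = [12096, 51840]
r7 m[X9→φ0] = [4, 5]
r7 m[X9→φ3] = [12960, 5832]
r7 m[X8→φ0] = [1, 1]
fixed point reached at round 7
b[X8] = ⊗ incoming = [51840, 34560]

b[X8] = [51840, 34560]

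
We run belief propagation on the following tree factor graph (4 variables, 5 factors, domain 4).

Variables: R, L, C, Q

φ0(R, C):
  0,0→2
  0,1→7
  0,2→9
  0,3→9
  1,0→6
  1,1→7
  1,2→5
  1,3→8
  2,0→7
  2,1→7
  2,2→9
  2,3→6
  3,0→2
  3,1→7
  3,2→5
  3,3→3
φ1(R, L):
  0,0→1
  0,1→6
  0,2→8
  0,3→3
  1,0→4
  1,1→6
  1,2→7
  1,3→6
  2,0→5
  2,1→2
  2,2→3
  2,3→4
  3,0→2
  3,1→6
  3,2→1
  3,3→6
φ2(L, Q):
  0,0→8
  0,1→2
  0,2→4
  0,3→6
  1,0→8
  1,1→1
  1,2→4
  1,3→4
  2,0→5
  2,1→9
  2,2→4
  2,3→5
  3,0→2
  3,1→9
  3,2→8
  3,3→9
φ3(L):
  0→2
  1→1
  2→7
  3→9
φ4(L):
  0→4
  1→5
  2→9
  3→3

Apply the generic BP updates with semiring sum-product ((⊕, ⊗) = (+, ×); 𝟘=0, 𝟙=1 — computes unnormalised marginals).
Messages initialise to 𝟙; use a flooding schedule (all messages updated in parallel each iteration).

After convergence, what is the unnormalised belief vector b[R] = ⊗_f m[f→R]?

b[R] = [392310, 411554, 241889, 115855]

init: all messages = 𝟙 over 4 values
r1 m[φ0→R] = [27, 26, 29, 17]
r1 m[φ0→C] = [17, 28, 28, 26]
r1 m[φ1→R] = [18, 23, 14, 15]
r1 m[φ1→L] = [12, 20, 19, 19]
r1 m[φ2→L] = [20, 17, 23, 28]
r1 m[φ2→Q] = [23, 21, 20, 24]
r1 m[φ3→L] = [2, 1, 7, 9]
r1 m[φ4→L] = [4, 5, 9, 3]
r1 m[R→φ0] = [1, 1, 1, 1]
r1 m[R→φ1] = [1, 1, 1, 1]
r1 m[L→φ1] = [1, 1, 1, 1]
r1 m[L→φ2] = [1, 1, 1, 1]
r1 m[L→φ3] = [1, 1, 1, 1]
r1 m[L→φ4] = [1, 1, 1, 1]
r1 m[C→φ0] = [1, 1, 1, 1]
r1 m[Q→φ2] = [1, 1, 1, 1]
r2 m[φ0→R] = [27, 26, 29, 17]
r2 m[φ0→C] = [17, 28, 28, 26]
r2 m[φ1→R] = [18, 23, 14, 15]
r2 m[φ1→L] = [12, 20, 19, 19]
r2 m[φ2→L] = [20, 17, 23, 28]
r2 m[φ2→Q] = [23, 21, 20, 24]
r2 m[φ3→L] = [2, 1, 7, 9]
r2 m[φ4→L] = [4, 5, 9, 3]
r2 m[R→φ0] = [18, 23, 14, 15]
r2 m[R→φ1] = [27, 26, 29, 17]
r2 m[L→φ1] = [160, 85, 1449, 756]
r2 m[L→φ2] = [96, 100, 1197, 513]
r2 m[L→φ3] = [960, 1700, 3933, 1596]
r2 m[L→φ4] = [480, 340, 3059, 4788]
r2 m[C→φ0] = [1, 1, 1, 1]
r2 m[Q→φ2] = [1, 1, 1, 1]
r3 m[φ0→R] = [27, 26, 29, 17]
r3 m[φ0→C] = [302, 490, 478, 475]
r3 m[φ1→R] = [14530, 15829, 8341, 6815]
r3 m[φ1→L] = [310, 478, 502, 455]
r3 m[φ2→L] = [20, 17, 23, 28]
r3 m[φ2→Q] = [8579, 15682, 9676, 11578]
r3 m[φ3→L] = [2, 1, 7, 9]
r3 m[φ4→L] = [4, 5, 9, 3]
r3 m[R→φ0] = [18, 23, 14, 15]
r3 m[R→φ1] = [27, 26, 29, 17]
r3 m[L→φ1] = [160, 85, 1449, 756]
r3 m[L→φ2] = [96, 100, 1197, 513]
r3 m[L→φ3] = [960, 1700, 3933, 1596]
r3 m[L→φ4] = [480, 340, 3059, 4788]
r3 m[C→φ0] = [1, 1, 1, 1]
r3 m[Q→φ2] = [1, 1, 1, 1]
r4 m[φ0→R] = [27, 26, 29, 17]
r4 m[φ0→C] = [302, 490, 478, 475]
r4 m[φ1→R] = [14530, 15829, 8341, 6815]
r4 m[φ1→L] = [310, 478, 502, 455]
r4 m[φ2→L] = [20, 17, 23, 28]
r4 m[φ2→Q] = [8579, 15682, 9676, 11578]
r4 m[φ3→L] = [2, 1, 7, 9]
r4 m[φ4→L] = [4, 5, 9, 3]
r4 m[R→φ0] = [14530, 15829, 8341, 6815]
r4 m[R→φ1] = [27, 26, 29, 17]
r4 m[L→φ1] = [160, 85, 1449, 756]
r4 m[L→φ2] = [2480, 2390, 31626, 12285]
r4 m[L→φ3] = [24800, 40630, 103914, 38220]
r4 m[L→φ4] = [12400, 8126, 80822, 114660]
r4 m[C→φ0] = [1, 1, 1, 1]
r4 m[Q→φ2] = [1, 1, 1, 1]
r5 m[φ0→R] = [27, 26, 29, 17]
r5 m[φ0→C] = [196051, 318605, 319059, 327893]
r5 m[φ1→R] = [14530, 15829, 8341, 6815]
r5 m[φ1→L] = [310, 478, 502, 455]
r5 m[φ2→L] = [20, 17, 23, 28]
r5 m[φ2→Q] = [221660, 402549, 244264, 293135]
r5 m[φ3→L] = [2, 1, 7, 9]
r5 m[φ4→L] = [4, 5, 9, 3]
r5 m[R→φ0] = [14530, 15829, 8341, 6815]
r5 m[R→φ1] = [27, 26, 29, 17]
r5 m[L→φ1] = [160, 85, 1449, 756]
r5 m[L→φ2] = [2480, 2390, 31626, 12285]
r5 m[L→φ3] = [24800, 40630, 103914, 38220]
r5 m[L→φ4] = [12400, 8126, 80822, 114660]
r5 m[C→φ0] = [1, 1, 1, 1]
r5 m[Q→φ2] = [1, 1, 1, 1]
r6 m[φ0→R] = [27, 26, 29, 17]
r6 m[φ0→C] = [196051, 318605, 319059, 327893]
r6 m[φ1→R] = [14530, 15829, 8341, 6815]
r6 m[φ1→L] = [310, 478, 502, 455]
r6 m[φ2→L] = [20, 17, 23, 28]
r6 m[φ2→Q] = [221660, 402549, 244264, 293135]
r6 m[φ3→L] = [2, 1, 7, 9]
r6 m[φ4→L] = [4, 5, 9, 3]
r6 m[R→φ0] = [14530, 15829, 8341, 6815]
r6 m[R→φ1] = [27, 26, 29, 17]
r6 m[L→φ1] = [160, 85, 1449, 756]
r6 m[L→φ2] = [2480, 2390, 31626, 12285]
r6 m[L→φ3] = [24800, 40630, 103914, 38220]
r6 m[L→φ4] = [12400, 8126, 80822, 114660]
r6 m[C→φ0] = [1, 1, 1, 1]
r6 m[Q→φ2] = [1, 1, 1, 1]
fixed point reached at round 6
b[R] = ⊗ incoming = [392310, 411554, 241889, 115855]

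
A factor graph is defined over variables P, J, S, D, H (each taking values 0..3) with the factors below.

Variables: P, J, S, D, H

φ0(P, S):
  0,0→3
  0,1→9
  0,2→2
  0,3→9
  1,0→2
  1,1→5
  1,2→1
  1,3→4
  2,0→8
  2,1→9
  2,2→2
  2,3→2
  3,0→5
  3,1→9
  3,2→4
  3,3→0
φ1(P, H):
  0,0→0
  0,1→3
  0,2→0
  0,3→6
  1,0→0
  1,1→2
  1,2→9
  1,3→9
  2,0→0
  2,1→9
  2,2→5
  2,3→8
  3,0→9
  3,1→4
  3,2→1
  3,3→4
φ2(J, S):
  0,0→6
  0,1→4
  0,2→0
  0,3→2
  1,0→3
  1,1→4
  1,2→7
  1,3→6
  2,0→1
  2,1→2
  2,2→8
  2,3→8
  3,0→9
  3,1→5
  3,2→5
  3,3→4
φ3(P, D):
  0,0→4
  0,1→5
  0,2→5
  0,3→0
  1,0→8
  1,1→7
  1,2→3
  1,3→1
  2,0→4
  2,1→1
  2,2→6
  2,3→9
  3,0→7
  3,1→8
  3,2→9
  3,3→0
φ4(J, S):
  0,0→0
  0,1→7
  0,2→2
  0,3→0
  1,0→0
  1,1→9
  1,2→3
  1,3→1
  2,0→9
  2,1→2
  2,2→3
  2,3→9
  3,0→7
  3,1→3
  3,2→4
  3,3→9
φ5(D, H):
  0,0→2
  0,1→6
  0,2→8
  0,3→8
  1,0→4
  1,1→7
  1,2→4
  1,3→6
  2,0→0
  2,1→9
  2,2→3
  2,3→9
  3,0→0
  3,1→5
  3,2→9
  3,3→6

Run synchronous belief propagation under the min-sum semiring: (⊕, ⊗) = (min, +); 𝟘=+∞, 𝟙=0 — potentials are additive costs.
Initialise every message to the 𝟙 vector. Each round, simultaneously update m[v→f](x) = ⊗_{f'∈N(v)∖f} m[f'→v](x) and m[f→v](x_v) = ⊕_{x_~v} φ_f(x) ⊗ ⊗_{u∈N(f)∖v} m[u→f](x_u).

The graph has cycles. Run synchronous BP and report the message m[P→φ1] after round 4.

message @ round 4 = [4, 4, 9, 2]

init: all messages = 𝟙 over 4 values
r1 m[φ0→P] = [2, 1, 2, 0]
r1 m[φ0→S] = [2, 5, 1, 0]
r1 m[φ1→P] = [0, 0, 0, 1]
r1 m[φ1→H] = [0, 2, 0, 4]
r1 m[φ2→J] = [0, 3, 1, 4]
r1 m[φ2→S] = [1, 2, 0, 2]
r1 m[φ3→P] = [0, 1, 1, 0]
r1 m[φ3→D] = [4, 1, 3, 0]
r1 m[φ4→J] = [0, 0, 2, 3]
r1 m[φ4→S] = [0, 2, 2, 0]
r1 m[φ5→D] = [2, 4, 0, 0]
r1 m[φ5→H] = [0, 5, 3, 6]
r1 m[P→φ0] = [0, 0, 0, 0]
r1 m[P→φ1] = [0, 0, 0, 0]
r1 m[P→φ3] = [0, 0, 0, 0]
r1 m[J→φ2] = [0, 0, 0, 0]
r1 m[J→φ4] = [0, 0, 0, 0]
r1 m[S→φ0] = [0, 0, 0, 0]
r1 m[S→φ2] = [0, 0, 0, 0]
r1 m[S→φ4] = [0, 0, 0, 0]
r1 m[D→φ3] = [0, 0, 0, 0]
r1 m[D→φ5] = [0, 0, 0, 0]
r1 m[H→φ1] = [0, 0, 0, 0]
r1 m[H→φ5] = [0, 0, 0, 0]
r2 m[φ0→P] = [2, 1, 2, 0]
r2 m[φ0→S] = [2, 5, 1, 0]
r2 m[φ1→P] = [0, 0, 0, 1]
r2 m[φ1→H] = [0, 2, 0, 4]
r2 m[φ2→J] = [0, 3, 1, 4]
r2 m[φ2→S] = [1, 2, 0, 2]
r2 m[φ3→P] = [0, 1, 1, 0]
r2 m[φ3→D] = [4, 1, 3, 0]
r2 m[φ4→J] = [0, 0, 2, 3]
r2 m[φ4→S] = [0, 2, 2, 0]
r2 m[φ5→D] = [2, 4, 0, 0]
r2 m[φ5→H] = [0, 5, 3, 6]
r2 m[P→φ0] = [0, 1, 1, 1]
r2 m[P→φ1] = [2, 2, 3, 0]
r2 m[P→φ3] = [2, 1, 2, 1]
r2 m[J→φ2] = [0, 0, 2, 3]
r2 m[J→φ4] = [0, 3, 1, 4]
r2 m[S→φ0] = [1, 4, 2, 2]
r2 m[S→φ2] = [2, 7, 3, 0]
r2 m[S→φ4] = [3, 7, 1, 2]
r2 m[D→φ3] = [2, 4, 0, 0]
r2 m[D→φ5] = [4, 1, 3, 0]
r2 m[H→φ1] = [0, 5, 3, 6]
r2 m[H→φ5] = [0, 2, 0, 4]
r3 m[φ0→P] = [4, 3, 4, 2]
r3 m[φ0→S] = [3, 6, 2, 1]
r3 m[φ1→P] = [0, 0, 0, 4]
r3 m[φ1→H] = [2, 4, 1, 4]
r3 m[φ2→J] = [2, 5, 3, 4]
r3 m[φ2→S] = [3, 4, 0, 2]
r3 m[φ3→P] = [0, 1, 5, 0]
r3 m[φ3→D] = [6, 3, 4, 1]
r3 m[φ4→J] = [2, 3, 4, 5]
r3 m[φ4→S] = [0, 3, 2, 0]
r3 m[φ5→D] = [2, 4, 0, 0]
r3 m[φ5→H] = [0, 5, 5, 6]
r3 m[P→φ0] = [0, 1, 1, 1]
r3 m[P→φ1] = [2, 2, 3, 0]
r3 m[P→φ3] = [2, 1, 2, 1]
r3 m[J→φ2] = [0, 0, 2, 3]
r3 m[J→φ4] = [0, 3, 1, 4]
r3 m[S→φ0] = [1, 4, 2, 2]
r3 m[S→φ2] = [2, 7, 3, 0]
r3 m[S→φ4] = [3, 7, 1, 2]
r3 m[D→φ3] = [2, 4, 0, 0]
r3 m[D→φ5] = [4, 1, 3, 0]
r3 m[H→φ1] = [0, 5, 3, 6]
r3 m[H→φ5] = [0, 2, 0, 4]
r4 m[φ0→P] = [4, 3, 4, 2]
r4 m[φ0→S] = [3, 6, 2, 1]
r4 m[φ1→P] = [0, 0, 0, 4]
r4 m[φ1→H] = [2, 4, 1, 4]
r4 m[φ2→J] = [2, 5, 3, 4]
r4 m[φ2→S] = [3, 4, 0, 2]
r4 m[φ3→P] = [0, 1, 5, 0]
r4 m[φ3→D] = [6, 3, 4, 1]
r4 m[φ4→J] = [2, 3, 4, 5]
r4 m[φ4→S] = [0, 3, 2, 0]
r4 m[φ5→D] = [2, 4, 0, 0]
r4 m[φ5→H] = [0, 5, 5, 6]
r4 m[P→φ0] = [0, 1, 5, 4]
r4 m[P→φ1] = [4, 4, 9, 2]
r4 m[P→φ3] = [4, 3, 4, 6]
r4 m[J→φ2] = [2, 3, 4, 5]
r4 m[J→φ4] = [2, 5, 3, 4]
r4 m[S→φ0] = [3, 7, 2, 2]
r4 m[S→φ2] = [3, 9, 4, 1]
r4 m[S→φ4] = [6, 10, 2, 3]
r4 m[D→φ3] = [2, 4, 0, 0]
r4 m[D→φ5] = [6, 3, 4, 1]
r4 m[H→φ1] = [0, 5, 5, 6]
r4 m[H→φ5] = [2, 4, 1, 4]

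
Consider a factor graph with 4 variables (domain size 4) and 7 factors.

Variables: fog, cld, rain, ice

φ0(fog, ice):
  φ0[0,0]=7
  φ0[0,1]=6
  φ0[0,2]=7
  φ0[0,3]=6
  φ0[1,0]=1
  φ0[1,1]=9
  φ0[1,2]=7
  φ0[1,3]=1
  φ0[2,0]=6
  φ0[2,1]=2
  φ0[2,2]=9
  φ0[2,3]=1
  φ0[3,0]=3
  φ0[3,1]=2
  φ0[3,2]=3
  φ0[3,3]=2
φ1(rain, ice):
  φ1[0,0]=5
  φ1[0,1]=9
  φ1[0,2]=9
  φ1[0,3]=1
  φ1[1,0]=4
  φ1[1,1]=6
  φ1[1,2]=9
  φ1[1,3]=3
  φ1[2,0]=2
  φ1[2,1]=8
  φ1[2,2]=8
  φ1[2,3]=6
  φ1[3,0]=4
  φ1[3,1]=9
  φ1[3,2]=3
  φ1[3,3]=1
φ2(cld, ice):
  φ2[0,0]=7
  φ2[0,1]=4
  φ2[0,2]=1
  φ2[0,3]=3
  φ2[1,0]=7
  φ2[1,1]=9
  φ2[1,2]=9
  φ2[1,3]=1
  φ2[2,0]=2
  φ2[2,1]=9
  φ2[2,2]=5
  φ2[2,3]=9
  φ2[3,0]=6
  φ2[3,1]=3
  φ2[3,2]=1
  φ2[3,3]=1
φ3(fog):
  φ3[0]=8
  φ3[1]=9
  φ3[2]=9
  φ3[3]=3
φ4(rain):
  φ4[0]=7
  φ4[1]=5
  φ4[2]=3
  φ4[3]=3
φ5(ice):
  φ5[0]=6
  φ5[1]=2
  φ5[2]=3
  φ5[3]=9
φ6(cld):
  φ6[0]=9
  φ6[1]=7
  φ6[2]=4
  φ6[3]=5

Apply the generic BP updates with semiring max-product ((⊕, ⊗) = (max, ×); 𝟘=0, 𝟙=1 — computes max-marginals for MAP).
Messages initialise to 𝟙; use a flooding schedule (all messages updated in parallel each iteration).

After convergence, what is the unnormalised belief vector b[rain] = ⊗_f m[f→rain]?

init: all messages = 𝟙 over 4 values
r1 m[φ0→fog] = [7, 9, 9, 3]
r1 m[φ0→ice] = [7, 9, 9, 6]
r1 m[φ1→rain] = [9, 9, 8, 9]
r1 m[φ1→ice] = [5, 9, 9, 6]
r1 m[φ2→cld] = [7, 9, 9, 6]
r1 m[φ2→ice] = [7, 9, 9, 9]
r1 m[φ3→fog] = [8, 9, 9, 3]
r1 m[φ4→rain] = [7, 5, 3, 3]
r1 m[φ5→ice] = [6, 2, 3, 9]
r1 m[φ6→cld] = [9, 7, 4, 5]
r1 m[fog→φ0] = [1, 1, 1, 1]
r1 m[fog→φ3] = [1, 1, 1, 1]
r1 m[cld→φ2] = [1, 1, 1, 1]
r1 m[cld→φ6] = [1, 1, 1, 1]
r1 m[rain→φ1] = [1, 1, 1, 1]
r1 m[rain→φ4] = [1, 1, 1, 1]
r1 m[ice→φ0] = [1, 1, 1, 1]
r1 m[ice→φ1] = [1, 1, 1, 1]
r1 m[ice→φ2] = [1, 1, 1, 1]
r1 m[ice→φ5] = [1, 1, 1, 1]
r2 m[φ0→fog] = [7, 9, 9, 3]
r2 m[φ0→ice] = [7, 9, 9, 6]
r2 m[φ1→rain] = [9, 9, 8, 9]
r2 m[φ1→ice] = [5, 9, 9, 6]
r2 m[φ2→cld] = [7, 9, 9, 6]
r2 m[φ2→ice] = [7, 9, 9, 9]
r2 m[φ3→fog] = [8, 9, 9, 3]
r2 m[φ4→rain] = [7, 5, 3, 3]
r2 m[φ5→ice] = [6, 2, 3, 9]
r2 m[φ6→cld] = [9, 7, 4, 5]
r2 m[fog→φ0] = [8, 9, 9, 3]
r2 m[fog→φ3] = [7, 9, 9, 3]
r2 m[cld→φ2] = [9, 7, 4, 5]
r2 m[cld→φ6] = [7, 9, 9, 6]
r2 m[rain→φ1] = [7, 5, 3, 3]
r2 m[rain→φ4] = [9, 9, 8, 9]
r2 m[ice→φ0] = [210, 162, 243, 486]
r2 m[ice→φ1] = [294, 162, 243, 486]
r2 m[ice→φ2] = [210, 162, 243, 324]
r2 m[ice→φ5] = [245, 729, 729, 324]
r3 m[φ0→fog] = [2916, 1701, 2187, 972]
r3 m[φ0→ice] = [56, 81, 81, 48]
r3 m[φ1→rain] = [2187, 2187, 2916, 1458]
r3 m[φ1→ice] = [35, 63, 63, 18]
r3 m[φ2→cld] = [1470, 2187, 2916, 1260]
r3 m[φ2→ice] = [63, 63, 63, 36]
r3 m[φ3→fog] = [8, 9, 9, 3]
r3 m[φ4→rain] = [7, 5, 3, 3]
r3 m[φ5→ice] = [6, 2, 3, 9]
r3 m[φ6→cld] = [9, 7, 4, 5]
r3 m[fog→φ0] = [8, 9, 9, 3]
r3 m[fog→φ3] = [7, 9, 9, 3]
r3 m[cld→φ2] = [9, 7, 4, 5]
r3 m[cld→φ6] = [7, 9, 9, 6]
r3 m[rain→φ1] = [7, 5, 3, 3]
r3 m[rain→φ4] = [9, 9, 8, 9]
r3 m[ice→φ0] = [210, 162, 243, 486]
r3 m[ice→φ1] = [294, 162, 243, 486]
r3 m[ice→φ2] = [210, 162, 243, 324]
r3 m[ice→φ5] = [245, 729, 729, 324]
r4 m[φ0→fog] = [2916, 1701, 2187, 972]
r4 m[φ0→ice] = [56, 81, 81, 48]
r4 m[φ1→rain] = [2187, 2187, 2916, 1458]
r4 m[φ1→ice] = [35, 63, 63, 18]
r4 m[φ2→cld] = [1470, 2187, 2916, 1260]
r4 m[φ2→ice] = [63, 63, 63, 36]
r4 m[φ3→fog] = [8, 9, 9, 3]
r4 m[φ4→rain] = [7, 5, 3, 3]
r4 m[φ5→ice] = [6, 2, 3, 9]
r4 m[φ6→cld] = [9, 7, 4, 5]
r4 m[fog→φ0] = [8, 9, 9, 3]
r4 m[fog→φ3] = [2916, 1701, 2187, 972]
r4 m[cld→φ2] = [9, 7, 4, 5]
r4 m[cld→φ6] = [1470, 2187, 2916, 1260]
r4 m[rain→φ1] = [7, 5, 3, 3]
r4 m[rain→φ4] = [2187, 2187, 2916, 1458]
r4 m[ice→φ0] = [13230, 7938, 11907, 5832]
r4 m[ice→φ1] = [21168, 10206, 15309, 15552]
r4 m[ice→φ2] = [11760, 10206, 15309, 7776]
r4 m[ice→φ5] = [123480, 321489, 321489, 31104]
r5 m[φ0→fog] = [92610, 83349, 107163, 39690]
r5 m[φ0→ice] = [56, 81, 81, 48]
r5 m[φ1→rain] = [137781, 137781, 122472, 91854]
r5 m[φ1→ice] = [35, 63, 63, 18]
r5 m[φ2→cld] = [82320, 137781, 91854, 70560]
r5 m[φ2→ice] = [63, 63, 63, 36]
r5 m[φ3→fog] = [8, 9, 9, 3]
r5 m[φ4→rain] = [7, 5, 3, 3]
r5 m[φ5→ice] = [6, 2, 3, 9]
r5 m[φ6→cld] = [9, 7, 4, 5]
r5 m[fog→φ0] = [8, 9, 9, 3]
r5 m[fog→φ3] = [2916, 1701, 2187, 972]
r5 m[cld→φ2] = [9, 7, 4, 5]
r5 m[cld→φ6] = [1470, 2187, 2916, 1260]
r5 m[rain→φ1] = [7, 5, 3, 3]
r5 m[rain→φ4] = [2187, 2187, 2916, 1458]
r5 m[ice→φ0] = [13230, 7938, 11907, 5832]
r5 m[ice→φ1] = [21168, 10206, 15309, 15552]
r5 m[ice→φ2] = [11760, 10206, 15309, 7776]
r5 m[ice→φ5] = [123480, 321489, 321489, 31104]
r6 m[φ0→fog] = [92610, 83349, 107163, 39690]
r6 m[φ0→ice] = [56, 81, 81, 48]
r6 m[φ1→rain] = [137781, 137781, 122472, 91854]
r6 m[φ1→ice] = [35, 63, 63, 18]
r6 m[φ2→cld] = [82320, 137781, 91854, 70560]
r6 m[φ2→ice] = [63, 63, 63, 36]
r6 m[φ3→fog] = [8, 9, 9, 3]
r6 m[φ4→rain] = [7, 5, 3, 3]
r6 m[φ5→ice] = [6, 2, 3, 9]
r6 m[φ6→cld] = [9, 7, 4, 5]
r6 m[fog→φ0] = [8, 9, 9, 3]
r6 m[fog→φ3] = [92610, 83349, 107163, 39690]
r6 m[cld→φ2] = [9, 7, 4, 5]
r6 m[cld→φ6] = [82320, 137781, 91854, 70560]
r6 m[rain→φ1] = [7, 5, 3, 3]
r6 m[rain→φ4] = [137781, 137781, 122472, 91854]
r6 m[ice→φ0] = [13230, 7938, 11907, 5832]
r6 m[ice→φ1] = [21168, 10206, 15309, 15552]
r6 m[ice→φ2] = [11760, 10206, 15309, 7776]
r6 m[ice→φ5] = [123480, 321489, 321489, 31104]
r7 m[φ0→fog] = [92610, 83349, 107163, 39690]
r7 m[φ0→ice] = [56, 81, 81, 48]
r7 m[φ1→rain] = [137781, 137781, 122472, 91854]
r7 m[φ1→ice] = [35, 63, 63, 18]
r7 m[φ2→cld] = [82320, 137781, 91854, 70560]
r7 m[φ2→ice] = [63, 63, 63, 36]
r7 m[φ3→fog] = [8, 9, 9, 3]
r7 m[φ4→rain] = [7, 5, 3, 3]
r7 m[φ5→ice] = [6, 2, 3, 9]
r7 m[φ6→cld] = [9, 7, 4, 5]
r7 m[fog→φ0] = [8, 9, 9, 3]
r7 m[fog→φ3] = [92610, 83349, 107163, 39690]
r7 m[cld→φ2] = [9, 7, 4, 5]
r7 m[cld→φ6] = [82320, 137781, 91854, 70560]
r7 m[rain→φ1] = [7, 5, 3, 3]
r7 m[rain→φ4] = [137781, 137781, 122472, 91854]
r7 m[ice→φ0] = [13230, 7938, 11907, 5832]
r7 m[ice→φ1] = [21168, 10206, 15309, 15552]
r7 m[ice→φ2] = [11760, 10206, 15309, 7776]
r7 m[ice→φ5] = [123480, 321489, 321489, 31104]
fixed point reached at round 7
b[rain] = ⊗ incoming = [964467, 688905, 367416, 275562]

b[rain] = [964467, 688905, 367416, 275562]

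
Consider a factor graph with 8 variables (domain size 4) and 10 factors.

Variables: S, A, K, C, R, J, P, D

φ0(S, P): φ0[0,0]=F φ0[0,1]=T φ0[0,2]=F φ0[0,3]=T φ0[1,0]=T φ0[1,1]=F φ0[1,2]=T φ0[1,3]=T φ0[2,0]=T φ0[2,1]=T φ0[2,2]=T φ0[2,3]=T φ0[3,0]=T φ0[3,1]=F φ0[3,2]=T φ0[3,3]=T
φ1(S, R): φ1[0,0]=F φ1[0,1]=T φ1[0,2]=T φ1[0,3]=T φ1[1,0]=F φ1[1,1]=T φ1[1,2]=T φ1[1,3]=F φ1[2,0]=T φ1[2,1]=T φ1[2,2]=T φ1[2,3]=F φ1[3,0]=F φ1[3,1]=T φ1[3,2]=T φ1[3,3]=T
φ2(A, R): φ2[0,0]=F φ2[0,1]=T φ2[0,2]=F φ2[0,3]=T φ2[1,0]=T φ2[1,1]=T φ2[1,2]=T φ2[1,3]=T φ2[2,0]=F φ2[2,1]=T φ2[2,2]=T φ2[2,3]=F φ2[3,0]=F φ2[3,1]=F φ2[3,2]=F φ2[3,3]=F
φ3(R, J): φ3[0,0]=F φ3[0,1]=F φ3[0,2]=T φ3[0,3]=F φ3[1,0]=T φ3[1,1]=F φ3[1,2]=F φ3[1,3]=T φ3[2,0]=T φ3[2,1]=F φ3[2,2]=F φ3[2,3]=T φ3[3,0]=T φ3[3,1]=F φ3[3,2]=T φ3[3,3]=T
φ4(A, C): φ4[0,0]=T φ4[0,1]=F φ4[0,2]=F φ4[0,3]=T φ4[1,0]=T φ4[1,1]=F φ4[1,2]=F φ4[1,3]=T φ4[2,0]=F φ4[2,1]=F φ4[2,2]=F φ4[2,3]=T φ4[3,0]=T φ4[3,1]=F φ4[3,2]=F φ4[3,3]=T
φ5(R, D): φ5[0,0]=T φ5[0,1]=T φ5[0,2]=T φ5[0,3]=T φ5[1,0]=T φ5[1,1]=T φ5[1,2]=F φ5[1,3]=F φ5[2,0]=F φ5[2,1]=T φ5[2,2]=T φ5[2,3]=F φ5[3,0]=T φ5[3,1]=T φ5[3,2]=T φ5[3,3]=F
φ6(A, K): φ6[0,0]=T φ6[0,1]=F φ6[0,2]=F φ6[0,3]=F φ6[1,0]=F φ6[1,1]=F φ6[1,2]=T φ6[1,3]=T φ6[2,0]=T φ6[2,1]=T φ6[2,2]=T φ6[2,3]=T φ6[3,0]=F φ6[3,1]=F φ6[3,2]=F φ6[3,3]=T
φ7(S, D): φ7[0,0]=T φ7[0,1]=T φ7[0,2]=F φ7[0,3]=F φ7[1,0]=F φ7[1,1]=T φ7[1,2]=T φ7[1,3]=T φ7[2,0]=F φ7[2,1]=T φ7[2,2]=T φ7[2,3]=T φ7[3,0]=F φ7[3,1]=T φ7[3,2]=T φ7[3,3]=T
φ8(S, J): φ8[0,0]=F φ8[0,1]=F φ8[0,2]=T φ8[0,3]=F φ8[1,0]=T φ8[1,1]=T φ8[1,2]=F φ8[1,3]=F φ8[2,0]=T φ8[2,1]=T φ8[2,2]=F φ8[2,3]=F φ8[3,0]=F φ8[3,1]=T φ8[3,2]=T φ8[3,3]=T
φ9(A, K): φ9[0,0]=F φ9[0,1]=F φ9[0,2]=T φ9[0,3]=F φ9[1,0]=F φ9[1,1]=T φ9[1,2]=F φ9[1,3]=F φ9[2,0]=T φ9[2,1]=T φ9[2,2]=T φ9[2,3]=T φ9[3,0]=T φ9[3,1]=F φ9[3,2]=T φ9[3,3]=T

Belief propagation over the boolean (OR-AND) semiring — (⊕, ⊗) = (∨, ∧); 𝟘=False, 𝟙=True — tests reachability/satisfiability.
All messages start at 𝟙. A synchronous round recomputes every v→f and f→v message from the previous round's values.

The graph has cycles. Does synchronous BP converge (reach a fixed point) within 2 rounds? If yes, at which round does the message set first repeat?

init: all messages = 𝟙 over 4 values
r1 m[φ0→S] = [T, T, T, T]
r1 m[φ0→P] = [T, T, T, T]
r1 m[φ1→S] = [T, T, T, T]
r1 m[φ1→R] = [T, T, T, T]
r1 m[φ2→A] = [T, T, T, F]
r1 m[φ2→R] = [T, T, T, T]
r1 m[φ3→R] = [T, T, T, T]
r1 m[φ3→J] = [T, F, T, T]
r1 m[φ4→A] = [T, T, T, T]
r1 m[φ4→C] = [T, F, F, T]
r1 m[φ5→R] = [T, T, T, T]
r1 m[φ5→D] = [T, T, T, T]
r1 m[φ6→A] = [T, T, T, T]
r1 m[φ6→K] = [T, T, T, T]
r1 m[φ7→S] = [T, T, T, T]
r1 m[φ7→D] = [T, T, T, T]
r1 m[φ8→S] = [T, T, T, T]
r1 m[φ8→J] = [T, T, T, T]
r1 m[φ9→A] = [T, T, T, T]
r1 m[φ9→K] = [T, T, T, T]
r1 m[S→φ0] = [T, T, T, T]
r1 m[S→φ1] = [T, T, T, T]
r1 m[S→φ7] = [T, T, T, T]
r1 m[S→φ8] = [T, T, T, T]
r1 m[A→φ2] = [T, T, T, T]
r1 m[A→φ4] = [T, T, T, T]
r1 m[A→φ6] = [T, T, T, T]
r1 m[A→φ9] = [T, T, T, T]
r1 m[K→φ6] = [T, T, T, T]
r1 m[K→φ9] = [T, T, T, T]
r1 m[C→φ4] = [T, T, T, T]
r1 m[R→φ1] = [T, T, T, T]
r1 m[R→φ2] = [T, T, T, T]
r1 m[R→φ3] = [T, T, T, T]
r1 m[R→φ5] = [T, T, T, T]
r1 m[J→φ3] = [T, T, T, T]
r1 m[J→φ8] = [T, T, T, T]
r1 m[P→φ0] = [T, T, T, T]
r1 m[D→φ5] = [T, T, T, T]
r1 m[D→φ7] = [T, T, T, T]
r2 m[φ0→S] = [T, T, T, T]
r2 m[φ0→P] = [T, T, T, T]
r2 m[φ1→S] = [T, T, T, T]
r2 m[φ1→R] = [T, T, T, T]
r2 m[φ2→A] = [T, T, T, F]
r2 m[φ2→R] = [T, T, T, T]
r2 m[φ3→R] = [T, T, T, T]
r2 m[φ3→J] = [T, F, T, T]
r2 m[φ4→A] = [T, T, T, T]
r2 m[φ4→C] = [T, F, F, T]
r2 m[φ5→R] = [T, T, T, T]
r2 m[φ5→D] = [T, T, T, T]
r2 m[φ6→A] = [T, T, T, T]
r2 m[φ6→K] = [T, T, T, T]
r2 m[φ7→S] = [T, T, T, T]
r2 m[φ7→D] = [T, T, T, T]
r2 m[φ8→S] = [T, T, T, T]
r2 m[φ8→J] = [T, T, T, T]
r2 m[φ9→A] = [T, T, T, T]
r2 m[φ9→K] = [T, T, T, T]
r2 m[S→φ0] = [T, T, T, T]
r2 m[S→φ1] = [T, T, T, T]
r2 m[S→φ7] = [T, T, T, T]
r2 m[S→φ8] = [T, T, T, T]
r2 m[A→φ2] = [T, T, T, T]
r2 m[A→φ4] = [T, T, T, F]
r2 m[A→φ6] = [T, T, T, F]
r2 m[A→φ9] = [T, T, T, F]
r2 m[K→φ6] = [T, T, T, T]
r2 m[K→φ9] = [T, T, T, T]
r2 m[C→φ4] = [T, T, T, T]
r2 m[R→φ1] = [T, T, T, T]
r2 m[R→φ2] = [T, T, T, T]
r2 m[R→φ3] = [T, T, T, T]
r2 m[R→φ5] = [T, T, T, T]
r2 m[J→φ3] = [T, T, T, T]
r2 m[J→φ8] = [T, F, T, T]
r2 m[P→φ0] = [T, T, T, T]
r2 m[D→φ5] = [T, T, T, T]
r2 m[D→φ7] = [T, T, T, T]
no fixed point within 2 rounds

NOT CONVERGED within 2 rounds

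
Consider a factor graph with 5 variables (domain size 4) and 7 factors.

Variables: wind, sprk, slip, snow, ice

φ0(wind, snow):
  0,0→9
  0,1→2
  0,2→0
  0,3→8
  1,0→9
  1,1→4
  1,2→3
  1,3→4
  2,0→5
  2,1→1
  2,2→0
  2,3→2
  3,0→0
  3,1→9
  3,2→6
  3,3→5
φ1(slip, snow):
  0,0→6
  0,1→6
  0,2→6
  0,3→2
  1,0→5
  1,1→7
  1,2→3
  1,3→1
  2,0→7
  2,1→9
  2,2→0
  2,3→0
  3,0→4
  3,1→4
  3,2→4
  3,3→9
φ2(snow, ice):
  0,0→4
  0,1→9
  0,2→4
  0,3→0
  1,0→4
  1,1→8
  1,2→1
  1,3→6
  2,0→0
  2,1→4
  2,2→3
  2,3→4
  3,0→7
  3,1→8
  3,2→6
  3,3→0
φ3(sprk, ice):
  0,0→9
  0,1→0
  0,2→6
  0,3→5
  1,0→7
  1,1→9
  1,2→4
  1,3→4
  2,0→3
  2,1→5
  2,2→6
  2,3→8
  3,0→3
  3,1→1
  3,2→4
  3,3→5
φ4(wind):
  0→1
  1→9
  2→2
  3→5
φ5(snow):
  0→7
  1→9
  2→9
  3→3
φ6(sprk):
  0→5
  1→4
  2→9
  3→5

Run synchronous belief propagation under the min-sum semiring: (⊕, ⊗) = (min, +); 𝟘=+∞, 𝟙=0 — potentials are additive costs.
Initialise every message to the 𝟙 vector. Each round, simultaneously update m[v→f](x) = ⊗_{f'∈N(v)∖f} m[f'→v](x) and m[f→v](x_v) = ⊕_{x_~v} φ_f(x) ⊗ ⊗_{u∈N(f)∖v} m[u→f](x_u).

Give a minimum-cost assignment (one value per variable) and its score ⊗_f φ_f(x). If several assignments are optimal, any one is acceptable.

init: all messages = 𝟙 over 4 values
r1 m[φ0→wind] = [0, 3, 0, 0]
r1 m[φ0→snow] = [0, 1, 0, 2]
r1 m[φ1→slip] = [2, 1, 0, 4]
r1 m[φ1→snow] = [4, 4, 0, 0]
r1 m[φ2→snow] = [0, 1, 0, 0]
r1 m[φ2→ice] = [0, 4, 1, 0]
r1 m[φ3→sprk] = [0, 4, 3, 1]
r1 m[φ3→ice] = [3, 0, 4, 4]
r1 m[φ4→wind] = [1, 9, 2, 5]
r1 m[φ5→snow] = [7, 9, 9, 3]
r1 m[φ6→sprk] = [5, 4, 9, 5]
r1 m[wind→φ0] = [0, 0, 0, 0]
r1 m[wind→φ4] = [0, 0, 0, 0]
r1 m[sprk→φ3] = [0, 0, 0, 0]
r1 m[sprk→φ6] = [0, 0, 0, 0]
r1 m[slip→φ1] = [0, 0, 0, 0]
r1 m[snow→φ0] = [0, 0, 0, 0]
r1 m[snow→φ1] = [0, 0, 0, 0]
r1 m[snow→φ2] = [0, 0, 0, 0]
r1 m[snow→φ5] = [0, 0, 0, 0]
r1 m[ice→φ2] = [0, 0, 0, 0]
r1 m[ice→φ3] = [0, 0, 0, 0]
r2 m[φ0→wind] = [0, 3, 0, 0]
r2 m[φ0→snow] = [0, 1, 0, 2]
r2 m[φ1→slip] = [2, 1, 0, 4]
r2 m[φ1→snow] = [4, 4, 0, 0]
r2 m[φ2→snow] = [0, 1, 0, 0]
r2 m[φ2→ice] = [0, 4, 1, 0]
r2 m[φ3→sprk] = [0, 4, 3, 1]
r2 m[φ3→ice] = [3, 0, 4, 4]
r2 m[φ4→wind] = [1, 9, 2, 5]
r2 m[φ5→snow] = [7, 9, 9, 3]
r2 m[φ6→sprk] = [5, 4, 9, 5]
r2 m[wind→φ0] = [1, 9, 2, 5]
r2 m[wind→φ4] = [0, 3, 0, 0]
r2 m[sprk→φ3] = [5, 4, 9, 5]
r2 m[sprk→φ6] = [0, 4, 3, 1]
r2 m[slip→φ1] = [0, 0, 0, 0]
r2 m[snow→φ0] = [11, 14, 9, 3]
r2 m[snow→φ1] = [7, 11, 9, 5]
r2 m[snow→φ2] = [11, 14, 9, 5]
r2 m[snow→φ5] = [4, 6, 0, 2]
r2 m[ice→φ2] = [3, 0, 4, 4]
r2 m[ice→φ3] = [0, 4, 1, 0]
r3 m[φ0→wind] = [9, 7, 5, 8]
r3 m[φ0→snow] = [5, 3, 1, 4]
r3 m[φ1→slip] = [7, 6, 5, 11]
r3 m[φ1→snow] = [4, 4, 0, 0]
r3 m[φ2→snow] = [4, 5, 3, 4]
r3 m[φ2→ice] = [9, 13, 11, 5]
r3 m[φ3→sprk] = [4, 4, 3, 3]
r3 m[φ3→ice] = [8, 5, 8, 8]
r3 m[φ4→wind] = [1, 9, 2, 5]
r3 m[φ5→snow] = [7, 9, 9, 3]
r3 m[φ6→sprk] = [5, 4, 9, 5]
r3 m[wind→φ0] = [1, 9, 2, 5]
r3 m[wind→φ4] = [0, 3, 0, 0]
r3 m[sprk→φ3] = [5, 4, 9, 5]
r3 m[sprk→φ6] = [0, 4, 3, 1]
r3 m[slip→φ1] = [0, 0, 0, 0]
r3 m[snow→φ0] = [11, 14, 9, 3]
r3 m[snow→φ1] = [7, 11, 9, 5]
r3 m[snow→φ2] = [11, 14, 9, 5]
r3 m[snow→φ5] = [4, 6, 0, 2]
r3 m[ice→φ2] = [3, 0, 4, 4]
r3 m[ice→φ3] = [0, 4, 1, 0]
r4 m[φ0→wind] = [9, 7, 5, 8]
r4 m[φ0→snow] = [5, 3, 1, 4]
r4 m[φ1→slip] = [7, 6, 5, 11]
r4 m[φ1→snow] = [4, 4, 0, 0]
r4 m[φ2→snow] = [4, 5, 3, 4]
r4 m[φ2→ice] = [9, 13, 11, 5]
r4 m[φ3→sprk] = [4, 4, 3, 3]
r4 m[φ3→ice] = [8, 5, 8, 8]
r4 m[φ4→wind] = [1, 9, 2, 5]
r4 m[φ5→snow] = [7, 9, 9, 3]
r4 m[φ6→sprk] = [5, 4, 9, 5]
r4 m[wind→φ0] = [1, 9, 2, 5]
r4 m[wind→φ4] = [9, 7, 5, 8]
r4 m[sprk→φ3] = [5, 4, 9, 5]
r4 m[sprk→φ6] = [4, 4, 3, 3]
r4 m[slip→φ1] = [0, 0, 0, 0]
r4 m[snow→φ0] = [15, 18, 12, 7]
r4 m[snow→φ1] = [16, 17, 13, 11]
r4 m[snow→φ2] = [16, 16, 10, 7]
r4 m[snow→φ5] = [13, 12, 4, 8]
r4 m[ice→φ2] = [8, 5, 8, 8]
r4 m[ice→φ3] = [9, 13, 11, 5]
r5 m[φ0→wind] = [12, 11, 9, 12]
r5 m[φ0→snow] = [5, 3, 1, 4]
r5 m[φ1→slip] = [13, 12, 11, 17]
r5 m[φ1→snow] = [4, 4, 0, 0]
r5 m[φ2→snow] = [8, 9, 8, 8]
r5 m[φ2→ice] = [10, 14, 13, 7]
r5 m[φ3→sprk] = [10, 9, 12, 10]
r5 m[φ3→ice] = [8, 5, 8, 8]
r5 m[φ4→wind] = [1, 9, 2, 5]
r5 m[φ5→snow] = [7, 9, 9, 3]
r5 m[φ6→sprk] = [5, 4, 9, 5]
r5 m[wind→φ0] = [1, 9, 2, 5]
r5 m[wind→φ4] = [9, 7, 5, 8]
r5 m[sprk→φ3] = [5, 4, 9, 5]
r5 m[sprk→φ6] = [4, 4, 3, 3]
r5 m[slip→φ1] = [0, 0, 0, 0]
r5 m[snow→φ0] = [15, 18, 12, 7]
r5 m[snow→φ1] = [16, 17, 13, 11]
r5 m[snow→φ2] = [16, 16, 10, 7]
r5 m[snow→φ5] = [13, 12, 4, 8]
r5 m[ice→φ2] = [8, 5, 8, 8]
r5 m[ice→φ3] = [9, 13, 11, 5]
r6 m[φ0→wind] = [12, 11, 9, 12]
r6 m[φ0→snow] = [5, 3, 1, 4]
r6 m[φ1→slip] = [13, 12, 11, 17]
r6 m[φ1→snow] = [4, 4, 0, 0]
r6 m[φ2→snow] = [8, 9, 8, 8]
r6 m[φ2→ice] = [10, 14, 13, 7]
r6 m[φ3→sprk] = [10, 9, 12, 10]
r6 m[φ3→ice] = [8, 5, 8, 8]
r6 m[φ4→wind] = [1, 9, 2, 5]
r6 m[φ5→snow] = [7, 9, 9, 3]
r6 m[φ6→sprk] = [5, 4, 9, 5]
r6 m[wind→φ0] = [1, 9, 2, 5]
r6 m[wind→φ4] = [12, 11, 9, 12]
r6 m[sprk→φ3] = [5, 4, 9, 5]
r6 m[sprk→φ6] = [10, 9, 12, 10]
r6 m[slip→φ1] = [0, 0, 0, 0]
r6 m[snow→φ0] = [19, 22, 17, 11]
r6 m[snow→φ1] = [20, 21, 18, 15]
r6 m[snow→φ2] = [16, 16, 10, 7]
r6 m[snow→φ5] = [17, 16, 9, 12]
r6 m[ice→φ2] = [8, 5, 8, 8]
r6 m[ice→φ3] = [10, 14, 13, 7]
r7 m[φ0→wind] = [17, 15, 13, 16]
r7 m[φ0→snow] = [5, 3, 1, 4]
r7 m[φ1→slip] = [17, 16, 15, 22]
r7 m[φ1→snow] = [4, 4, 0, 0]
r7 m[φ2→snow] = [8, 9, 8, 8]
r7 m[φ2→ice] = [10, 14, 13, 7]
r7 m[φ3→sprk] = [12, 11, 13, 12]
r7 m[φ3→ice] = [8, 5, 8, 8]
r7 m[φ4→wind] = [1, 9, 2, 5]
r7 m[φ5→snow] = [7, 9, 9, 3]
r7 m[φ6→sprk] = [5, 4, 9, 5]
r7 m[wind→φ0] = [1, 9, 2, 5]
r7 m[wind→φ4] = [12, 11, 9, 12]
r7 m[sprk→φ3] = [5, 4, 9, 5]
r7 m[sprk→φ6] = [10, 9, 12, 10]
r7 m[slip→φ1] = [0, 0, 0, 0]
r7 m[snow→φ0] = [19, 22, 17, 11]
r7 m[snow→φ1] = [20, 21, 18, 15]
r7 m[snow→φ2] = [16, 16, 10, 7]
r7 m[snow→φ5] = [17, 16, 9, 12]
r7 m[ice→φ2] = [8, 5, 8, 8]
r7 m[ice→φ3] = [10, 14, 13, 7]
r8 m[φ0→wind] = [17, 15, 13, 16]
r8 m[φ0→snow] = [5, 3, 1, 4]
r8 m[φ1→slip] = [17, 16, 15, 22]
r8 m[φ1→snow] = [4, 4, 0, 0]
r8 m[φ2→snow] = [8, 9, 8, 8]
r8 m[φ2→ice] = [10, 14, 13, 7]
r8 m[φ3→sprk] = [12, 11, 13, 12]
r8 m[φ3→ice] = [8, 5, 8, 8]
r8 m[φ4→wind] = [1, 9, 2, 5]
r8 m[φ5→snow] = [7, 9, 9, 3]
r8 m[φ6→sprk] = [5, 4, 9, 5]
r8 m[wind→φ0] = [1, 9, 2, 5]
r8 m[wind→φ4] = [17, 15, 13, 16]
r8 m[sprk→φ3] = [5, 4, 9, 5]
r8 m[sprk→φ6] = [12, 11, 13, 12]
r8 m[slip→φ1] = [0, 0, 0, 0]
r8 m[snow→φ0] = [19, 22, 17, 11]
r8 m[snow→φ1] = [20, 21, 18, 15]
r8 m[snow→φ2] = [16, 16, 10, 7]
r8 m[snow→φ5] = [17, 16, 9, 12]
r8 m[ice→φ2] = [8, 5, 8, 8]
r8 m[ice→φ3] = [10, 14, 13, 7]
r9 m[φ0→wind] = [17, 15, 13, 16]
r9 m[φ0→snow] = [5, 3, 1, 4]
r9 m[φ1→slip] = [17, 16, 15, 22]
r9 m[φ1→snow] = [4, 4, 0, 0]
r9 m[φ2→snow] = [8, 9, 8, 8]
r9 m[φ2→ice] = [10, 14, 13, 7]
r9 m[φ3→sprk] = [12, 11, 13, 12]
r9 m[φ3→ice] = [8, 5, 8, 8]
r9 m[φ4→wind] = [1, 9, 2, 5]
r9 m[φ5→snow] = [7, 9, 9, 3]
r9 m[φ6→sprk] = [5, 4, 9, 5]
r9 m[wind→φ0] = [1, 9, 2, 5]
r9 m[wind→φ4] = [17, 15, 13, 16]
r9 m[sprk→φ3] = [5, 4, 9, 5]
r9 m[sprk→φ6] = [12, 11, 13, 12]
r9 m[slip→φ1] = [0, 0, 0, 0]
r9 m[snow→φ0] = [19, 22, 17, 11]
r9 m[snow→φ1] = [20, 21, 18, 15]
r9 m[snow→φ2] = [16, 16, 10, 7]
r9 m[snow→φ5] = [17, 16, 9, 12]
r9 m[ice→φ2] = [8, 5, 8, 8]
r9 m[ice→φ3] = [10, 14, 13, 7]
fixed point reached at round 9
traceback from wind: (wind=2, sprk=1, slip=2, snow=3, ice=3), score=15

assignment: (wind=2, sprk=1, slip=2, snow=3, ice=3); score = 15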